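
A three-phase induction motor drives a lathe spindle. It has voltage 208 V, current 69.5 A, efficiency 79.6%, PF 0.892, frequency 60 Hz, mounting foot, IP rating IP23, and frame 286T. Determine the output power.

P_in = √3·V·I·cosφ = 1.732 × 208 × 69.5 × 0.892 = 22334 W
P_out = η·P_in = 0.796 × 22334 = 17778 W

17.8 kW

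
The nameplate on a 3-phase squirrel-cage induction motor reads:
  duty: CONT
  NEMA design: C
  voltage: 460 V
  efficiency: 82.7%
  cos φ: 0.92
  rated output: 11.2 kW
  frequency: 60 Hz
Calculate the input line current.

P_out = 11.2 kW = 11200 W
P_in = P_out / η = 11200 / 0.827 = 13543 W
I_L = P_in / (√3·V_L·cosφ) = 13543 / (1.732 × 460 × 0.92) = 18.5 A

18.5 A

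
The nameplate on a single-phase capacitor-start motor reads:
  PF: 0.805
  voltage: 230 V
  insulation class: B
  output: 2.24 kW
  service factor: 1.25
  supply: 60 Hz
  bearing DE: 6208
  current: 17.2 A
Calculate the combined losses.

945 W

P_in = V·I·cosφ = 230×17.2×0.805 = 3185 W
P_out = 2240 W
Losses = P_in − P_out = 3185 − 2240 = 945 W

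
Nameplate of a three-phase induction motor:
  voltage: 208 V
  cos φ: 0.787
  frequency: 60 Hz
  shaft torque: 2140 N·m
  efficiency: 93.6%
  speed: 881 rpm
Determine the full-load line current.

744 A

ω = 2π×881/60 = 92.26 rad/s; P_out = τω = 2140 × 92.26 = 197436 W
P_in = P_out / η = 197436 / 0.936 = 210936 W
I_L = P_in / (√3·V_L·cosφ) = 210936 / (1.732 × 208 × 0.787) = 744 A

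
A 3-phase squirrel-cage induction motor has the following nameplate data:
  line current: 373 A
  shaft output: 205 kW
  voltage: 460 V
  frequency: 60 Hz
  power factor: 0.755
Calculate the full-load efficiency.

91.4 %

P_out = 205 kW = 205000 W
P_in = √3·V_L·I_L·cosφ = 1.732 × 460 × 373 × 0.755 = 224368 W
η = P_out / P_in = 205000 / 224368 = 0.914 = 91.4%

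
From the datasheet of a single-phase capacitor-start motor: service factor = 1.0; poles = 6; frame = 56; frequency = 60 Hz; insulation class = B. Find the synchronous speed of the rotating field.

n_s = 120f/p = 120×60/6 = 1200 rpm

1200 rpm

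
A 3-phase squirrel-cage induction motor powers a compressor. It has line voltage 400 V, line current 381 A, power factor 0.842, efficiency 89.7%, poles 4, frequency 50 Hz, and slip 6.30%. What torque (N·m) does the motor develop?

1350 N·m

P_in = √3·V·I·cosφ = 1.732 × 400 × 381 × 0.842 = 222252 W
P_out = η·P_in = 0.897 × 222252 = 199360 W
n_s = 120×50/4 = 1500 rpm; n = 1500×(1−0.063) = 1406 rpm
ω = 2π×1406/60 = 147.2 rad/s
τ = P_out/ω = 199360/147.2 = 1350 N·m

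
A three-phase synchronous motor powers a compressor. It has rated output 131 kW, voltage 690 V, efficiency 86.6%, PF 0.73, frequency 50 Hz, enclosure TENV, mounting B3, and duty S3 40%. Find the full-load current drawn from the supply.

173 A

P_out = 131 kW = 131000 W
P_in = P_out / η = 131000 / 0.866 = 151270 W
I_L = P_in / (√3·V_L·cosφ) = 151270 / (1.732 × 690 × 0.73) = 173 A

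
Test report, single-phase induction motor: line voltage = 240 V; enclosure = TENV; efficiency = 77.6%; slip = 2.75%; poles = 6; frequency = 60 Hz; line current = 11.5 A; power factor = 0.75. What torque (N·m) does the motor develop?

P_in = V·I·cosφ = 240 × 11.5 × 0.75 = 2070 W
P_out = η·P_in = 0.776 × 2070 = 1606 W
n_s = 120×60/6 = 1200 rpm; n = 1200×(1−0.0275) = 1167 rpm
ω = 2π×1167/60 = 122.2 rad/s
τ = P_out/ω = 1606/122.2 = 13.1 N·m

13.1 N·m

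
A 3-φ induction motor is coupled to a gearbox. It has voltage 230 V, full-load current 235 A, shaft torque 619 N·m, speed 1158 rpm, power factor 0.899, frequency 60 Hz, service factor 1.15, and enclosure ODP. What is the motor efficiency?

89.2 %

ω = 2π × 1158/60 = 121.3 rad/s; P_out = τω = 619 × 121.3 = 75085 W
P_in = √3·V_L·I_L·cosφ = 1.732 × 230 × 235 × 0.899 = 84160 W
η = P_out / P_in = 75085 / 84160 = 0.892 = 89.2%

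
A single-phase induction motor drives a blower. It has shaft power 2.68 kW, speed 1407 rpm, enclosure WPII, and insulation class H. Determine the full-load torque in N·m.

18.2 N·m

ω = 2π × 1407/60 = 147.3 rad/s
τ = P/ω = 2680/147.3 = 18.2 N·m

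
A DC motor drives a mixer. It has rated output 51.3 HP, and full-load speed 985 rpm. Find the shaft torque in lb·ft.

274 lb·ft

P_out = 51.3 × 746 = 38270 W
ω = 2π × 985/60 = 103.1 rad/s
τ = P_out/ω = 38270/103.1 = 371.2 N·m
In lb·ft: 371.2/1.356 = 274 lb·ft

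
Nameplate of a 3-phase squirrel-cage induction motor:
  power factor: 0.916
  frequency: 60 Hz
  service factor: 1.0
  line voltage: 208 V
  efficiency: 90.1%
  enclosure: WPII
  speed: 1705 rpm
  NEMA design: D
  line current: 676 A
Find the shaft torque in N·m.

1130 N·m

P_in = √3·V·I·cosφ = 1.732 × 208 × 676 × 0.916 = 223076 W
P_out = η·P_in = 0.901 × 223076 = 200991 W
n = 1705 rpm
ω = 2π×1705/60 = 178.5 rad/s
τ = P_out/ω = 200991/178.5 = 1130 N·m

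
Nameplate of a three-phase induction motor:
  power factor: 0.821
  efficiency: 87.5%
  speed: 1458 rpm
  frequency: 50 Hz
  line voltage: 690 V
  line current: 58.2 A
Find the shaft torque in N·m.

P_in = √3·V·I·cosφ = 1.732 × 690 × 58.2 × 0.821 = 57104 W
P_out = η·P_in = 0.875 × 57104 = 49966 W
n = 1458 rpm
ω = 2π×1458/60 = 152.7 rad/s
τ = P_out/ω = 49966/152.7 = 327 N·m

327 N·m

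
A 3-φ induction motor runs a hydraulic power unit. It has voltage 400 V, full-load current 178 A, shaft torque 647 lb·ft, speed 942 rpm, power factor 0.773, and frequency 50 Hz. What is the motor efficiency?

τ = 647 lb·ft × 1.356 = 877.3 N·m
ω = 2π × 942/60 = 98.65 rad/s; P_out = τω = 877.3 × 98.65 = 86546 W
P_in = √3·V_L·I_L·cosφ = 1.732 × 400 × 178 × 0.773 = 95325 W
η = P_out / P_in = 86546 / 95325 = 0.908 = 90.8%

90.8 %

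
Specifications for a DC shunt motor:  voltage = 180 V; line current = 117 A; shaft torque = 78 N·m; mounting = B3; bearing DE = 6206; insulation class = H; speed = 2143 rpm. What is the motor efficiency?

ω = 2π × 2143/60 = 224.4 rad/s; P_out = τω = 78 × 224.4 = 17503 W
P_in = V·I = 180 × 117 = 21060 W
η = P_out / P_in = 17503 / 21060 = 0.831 = 83.1%

83.1 %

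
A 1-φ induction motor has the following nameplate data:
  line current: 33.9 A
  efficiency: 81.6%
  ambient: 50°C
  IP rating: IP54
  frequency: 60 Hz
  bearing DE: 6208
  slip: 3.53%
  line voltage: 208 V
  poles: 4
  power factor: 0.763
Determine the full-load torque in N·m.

24.1 N·m

P_in = V·I·cosφ = 208 × 33.9 × 0.763 = 5380 W
P_out = η·P_in = 0.816 × 5380 = 4390 W
n_s = 120×60/4 = 1800 rpm; n = 1800×(1−0.0353) = 1736 rpm
ω = 2π×1736/60 = 181.8 rad/s
τ = P_out/ω = 4390/181.8 = 24.1 N·m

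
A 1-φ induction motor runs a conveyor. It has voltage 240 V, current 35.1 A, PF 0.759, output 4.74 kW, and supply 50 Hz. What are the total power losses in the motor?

P_in = V·I·cosφ = 240×35.1×0.759 = 6394 W
P_out = 4740 W
Losses = P_in − P_out = 6394 − 4740 = 1654 W

1.65 kW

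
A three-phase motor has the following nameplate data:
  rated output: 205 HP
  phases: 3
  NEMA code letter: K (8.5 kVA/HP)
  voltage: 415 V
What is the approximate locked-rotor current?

S_LR = 8.5 × 205 = 1742.5 kVA
I_LR = S_LR/(√3·V_L) = 1742500/(1.732×415) = 2420 A

2420 A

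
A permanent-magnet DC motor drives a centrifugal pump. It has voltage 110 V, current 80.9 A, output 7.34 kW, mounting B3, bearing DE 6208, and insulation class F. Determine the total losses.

P_in = V·I = 110×80.9 = 8899 W
P_out = 7340 W
Losses = P_in − P_out = 8899 − 7340 = 1559 W

1560 W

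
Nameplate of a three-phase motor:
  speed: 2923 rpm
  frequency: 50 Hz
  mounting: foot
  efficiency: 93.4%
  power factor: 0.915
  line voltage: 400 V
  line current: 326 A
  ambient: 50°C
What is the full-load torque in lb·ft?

465 lb·ft

P_in = √3·V·I·cosφ = 1.732 × 400 × 326 × 0.915 = 206655 W
P_out = η·P_in = 0.934 × 206655 = 193016 W
n = 2923 rpm
ω = 2π×2923/60 = 306.1 rad/s
τ = P_out/ω = 193016/306.1 = 630.6 N·m
In lb·ft: 630.6/1.356 = 465 lb·ft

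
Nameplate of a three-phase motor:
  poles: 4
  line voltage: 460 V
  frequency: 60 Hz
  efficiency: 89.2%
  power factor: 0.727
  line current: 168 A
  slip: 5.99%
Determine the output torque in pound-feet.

P_in = √3·V·I·cosφ = 1.732 × 460 × 168 × 0.727 = 97308 W
P_out = η·P_in = 0.892 × 97308 = 86799 W
n_s = 120×60/4 = 1800 rpm; n = 1800×(1−0.0599) = 1692 rpm
ω = 2π×1692/60 = 177.2 rad/s
τ = P_out/ω = 86799/177.2 = 489.8 N·m
In lb·ft: 489.8/1.356 = 361 lb·ft

361 lb·ft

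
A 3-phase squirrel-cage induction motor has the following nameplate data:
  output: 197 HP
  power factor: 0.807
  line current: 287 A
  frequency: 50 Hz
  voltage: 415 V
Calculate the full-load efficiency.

88.3 %

P_out = 197 × 746 = 146962 W
P_in = √3·V_L·I_L·cosφ = 1.732 × 415 × 287 × 0.807 = 166476 W
η = P_out / P_in = 146962 / 166476 = 0.883 = 88.3%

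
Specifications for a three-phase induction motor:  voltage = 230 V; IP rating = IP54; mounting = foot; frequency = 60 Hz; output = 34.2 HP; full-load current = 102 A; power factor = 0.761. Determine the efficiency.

P_out = 34.2 × 746 = 25513 W
P_in = √3·V_L·I_L·cosφ = 1.732 × 230 × 102 × 0.761 = 30921 W
η = P_out / P_in = 25513 / 30921 = 0.825 = 82.5%

82.5 %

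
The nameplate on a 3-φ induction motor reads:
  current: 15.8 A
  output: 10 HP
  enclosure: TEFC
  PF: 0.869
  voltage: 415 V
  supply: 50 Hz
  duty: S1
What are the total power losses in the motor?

P_in = √3·V·I·cosφ = 1.732×415×15.8×0.869 = 9869 W
P_out = 10×746 = 7460 W
Losses = P_in − P_out = 9869 − 7460 = 2409 W

2410 W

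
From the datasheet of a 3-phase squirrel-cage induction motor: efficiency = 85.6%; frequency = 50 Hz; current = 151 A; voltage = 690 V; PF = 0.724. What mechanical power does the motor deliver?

112 kW

P_in = √3·V·I·cosφ = 1.732 × 690 × 151 × 0.724 = 130651 W
P_out = η·P_in = 0.856 × 130651 = 111837 W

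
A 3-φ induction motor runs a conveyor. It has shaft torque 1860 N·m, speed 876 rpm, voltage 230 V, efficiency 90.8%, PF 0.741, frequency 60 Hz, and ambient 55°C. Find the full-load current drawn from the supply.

ω = 2π×876/60 = 91.73 rad/s; P_out = τω = 1860 × 91.73 = 170618 W
P_in = P_out / η = 170618 / 0.908 = 187905 W
I_L = P_in / (√3·V_L·cosφ) = 187905 / (1.732 × 230 × 0.741) = 637 A

637 A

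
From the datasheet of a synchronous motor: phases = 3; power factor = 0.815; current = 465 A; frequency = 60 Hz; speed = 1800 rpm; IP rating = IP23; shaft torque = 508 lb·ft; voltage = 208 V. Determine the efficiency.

95.1 %

τ = 508 lb·ft × 1.356 = 688.8 N·m
ω = 2π × 1800/60 = 188.5 rad/s; P_out = τω = 688.8 × 188.5 = 129839 W
P_in = √3·V_L·I_L·cosφ = 1.732 × 208 × 465 × 0.815 = 136528 W
η = P_out / P_in = 129839 / 136528 = 0.951 = 95.1%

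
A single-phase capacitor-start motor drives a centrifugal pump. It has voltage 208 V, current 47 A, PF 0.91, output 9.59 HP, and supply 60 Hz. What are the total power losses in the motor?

P_in = V·I·cosφ = 208×47×0.91 = 8896 W
P_out = 9.59×746 = 7154 W
Losses = P_in − P_out = 8896 − 7154 = 1742 W

1.74 kW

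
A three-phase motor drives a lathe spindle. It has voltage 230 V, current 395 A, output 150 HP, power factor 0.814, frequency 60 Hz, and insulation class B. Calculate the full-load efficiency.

87.4 %

P_out = 150 × 746 = 111900 W
P_in = √3·V_L·I_L·cosφ = 1.732 × 230 × 395 × 0.814 = 128085 W
η = P_out / P_in = 111900 / 128085 = 0.874 = 87.4%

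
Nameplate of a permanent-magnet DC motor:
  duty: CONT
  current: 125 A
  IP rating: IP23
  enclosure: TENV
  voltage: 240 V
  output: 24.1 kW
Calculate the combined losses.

P_in = V·I = 240×125 = 30000 W
P_out = 24100 W
Losses = P_in − P_out = 30000 − 24100 = 5900 W

5900 W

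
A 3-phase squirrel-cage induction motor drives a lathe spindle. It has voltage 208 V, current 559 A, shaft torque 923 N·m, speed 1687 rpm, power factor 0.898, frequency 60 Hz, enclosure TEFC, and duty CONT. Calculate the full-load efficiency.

ω = 2π × 1687/60 = 176.7 rad/s; P_out = τω = 923 × 176.7 = 163094 W
P_in = √3·V_L·I_L·cosφ = 1.732 × 208 × 559 × 0.898 = 180842 W
η = P_out / P_in = 163094 / 180842 = 0.902 = 90.2%

90.2 %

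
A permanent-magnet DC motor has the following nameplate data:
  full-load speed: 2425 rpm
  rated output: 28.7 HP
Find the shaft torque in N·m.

84.3 N·m

P_out = 28.7 × 746 = 21410 W
ω = 2π × 2425/60 = 253.9 rad/s
τ = P_out/ω = 21410/253.9 = 84.3 N·m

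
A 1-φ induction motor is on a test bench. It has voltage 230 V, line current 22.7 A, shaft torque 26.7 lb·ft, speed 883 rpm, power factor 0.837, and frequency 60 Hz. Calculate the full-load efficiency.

τ = 26.7 lb·ft × 1.356 = 36.21 N·m
ω = 2π × 883/60 = 92.47 rad/s; P_out = τω = 36.21 × 92.47 = 3348 W
P_in = V·I·cosφ = 230 × 22.7 × 0.837 = 4370 W
η = P_out / P_in = 3348 / 4370 = 0.766 = 76.6%

76.6 %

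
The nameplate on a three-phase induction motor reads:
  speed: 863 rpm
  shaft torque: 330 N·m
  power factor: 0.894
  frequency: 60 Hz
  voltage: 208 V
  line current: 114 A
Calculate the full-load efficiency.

81.2 %

ω = 2π × 863/60 = 90.37 rad/s; P_out = τω = 330 × 90.37 = 29822 W
P_in = √3·V_L·I_L·cosφ = 1.732 × 208 × 114 × 0.894 = 36716 W
η = P_out / P_in = 29822 / 36716 = 0.812 = 81.2%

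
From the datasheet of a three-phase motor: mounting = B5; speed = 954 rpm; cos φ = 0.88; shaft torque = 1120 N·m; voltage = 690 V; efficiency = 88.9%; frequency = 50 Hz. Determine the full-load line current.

120 A

ω = 2π×954/60 = 99.9 rad/s; P_out = τω = 1120 × 99.9 = 111888 W
P_in = P_out / η = 111888 / 0.889 = 125858 W
I_L = P_in / (√3·V_L·cosφ) = 125858 / (1.732 × 690 × 0.88) = 120 A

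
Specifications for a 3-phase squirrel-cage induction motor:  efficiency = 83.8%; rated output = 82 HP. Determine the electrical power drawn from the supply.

73 kW

P_out = 82 × 746 = 61172 W
P_in = P_out/η = 61172/0.838 = 72998 W = 73 kW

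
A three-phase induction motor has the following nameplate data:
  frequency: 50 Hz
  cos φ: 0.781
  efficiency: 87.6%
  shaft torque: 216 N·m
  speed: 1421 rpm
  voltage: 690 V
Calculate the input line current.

39.3 A

ω = 2π×1421/60 = 148.8 rad/s; P_out = τω = 216 × 148.8 = 32141 W
P_in = P_out / η = 32141 / 0.876 = 36691 W
I_L = P_in / (√3·V_L·cosφ) = 36691 / (1.732 × 690 × 0.781) = 39.3 A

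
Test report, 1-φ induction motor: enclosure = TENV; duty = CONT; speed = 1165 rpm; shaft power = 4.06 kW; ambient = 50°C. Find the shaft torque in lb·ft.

ω = 2π × 1165/60 = 122 rad/s
τ = P/ω = 4060/122 = 33.28 N·m
In lb·ft: 33.28/1.356 = 24.5 lb·ft

24.5 lb·ft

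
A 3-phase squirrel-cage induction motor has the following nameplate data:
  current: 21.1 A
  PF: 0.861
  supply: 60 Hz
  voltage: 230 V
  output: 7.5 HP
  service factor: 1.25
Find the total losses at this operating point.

P_in = √3·V·I·cosφ = 1.732×230×21.1×0.861 = 7237 W
P_out = 7.5×746 = 5595 W
Losses = P_in − P_out = 7237 − 5595 = 1642 W

1640 W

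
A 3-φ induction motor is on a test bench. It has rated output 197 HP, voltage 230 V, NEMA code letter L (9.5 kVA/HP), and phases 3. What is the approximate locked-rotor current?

4700 A

S_LR = 9.5 × 197 = 1871.5 kVA
I_LR = S_LR/(√3·V_L) = 1871500/(1.732×230) = 4700 A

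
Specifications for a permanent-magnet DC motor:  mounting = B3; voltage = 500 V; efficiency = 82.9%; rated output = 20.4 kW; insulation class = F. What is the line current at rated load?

49.2 A

P_out = 20.4 kW = 20400 W
P_in = P_out / η = 20400 / 0.829 = 24608 W
I = P_in / V = 24608 / 500 = 49.2 A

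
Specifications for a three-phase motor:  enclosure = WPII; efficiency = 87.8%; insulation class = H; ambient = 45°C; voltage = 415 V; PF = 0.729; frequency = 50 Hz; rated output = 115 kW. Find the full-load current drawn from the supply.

250 A

P_out = 115 kW = 115000 W
P_in = P_out / η = 115000 / 0.878 = 130979 W
I_L = P_in / (√3·V_L·cosφ) = 130979 / (1.732 × 415 × 0.729) = 250 A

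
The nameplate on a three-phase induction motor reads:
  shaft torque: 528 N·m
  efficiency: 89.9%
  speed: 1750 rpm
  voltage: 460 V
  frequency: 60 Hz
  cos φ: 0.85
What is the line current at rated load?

159 A

ω = 2π×1750/60 = 183.3 rad/s; P_out = τω = 528 × 183.3 = 96782 W
P_in = P_out / η = 96782 / 0.899 = 107655 W
I_L = P_in / (√3·V_L·cosφ) = 107655 / (1.732 × 460 × 0.85) = 159 A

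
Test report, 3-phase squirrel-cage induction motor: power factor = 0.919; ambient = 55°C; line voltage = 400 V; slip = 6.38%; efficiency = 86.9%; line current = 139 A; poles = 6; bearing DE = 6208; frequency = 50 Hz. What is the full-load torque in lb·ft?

579 lb·ft

P_in = √3·V·I·cosφ = 1.732 × 400 × 139 × 0.919 = 88499 W
P_out = η·P_in = 0.869 × 88499 = 76906 W
n_s = 120×50/6 = 1000 rpm; n = 1000×(1−0.0638) = 936 rpm
ω = 2π×936/60 = 98.02 rad/s
τ = P_out/ω = 76906/98.02 = 784.6 N·m
In lb·ft: 784.6/1.356 = 579 lb·ft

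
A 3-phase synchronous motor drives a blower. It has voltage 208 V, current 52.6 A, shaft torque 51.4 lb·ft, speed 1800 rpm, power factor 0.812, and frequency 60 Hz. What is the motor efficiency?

85.4 %

τ = 51.4 lb·ft × 1.356 = 69.7 N·m
ω = 2π × 1800/60 = 188.5 rad/s; P_out = τω = 69.7 × 188.5 = 13138 W
P_in = √3·V_L·I_L·cosφ = 1.732 × 208 × 52.6 × 0.812 = 15387 W
η = P_out / P_in = 13138 / 15387 = 0.854 = 85.4%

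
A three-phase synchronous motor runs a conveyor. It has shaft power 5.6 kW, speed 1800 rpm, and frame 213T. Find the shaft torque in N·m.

29.7 N·m

ω = 2π × 1800/60 = 188.5 rad/s
τ = P/ω = 5600/188.5 = 29.7 N·m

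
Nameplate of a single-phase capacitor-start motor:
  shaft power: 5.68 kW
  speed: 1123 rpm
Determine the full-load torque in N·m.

ω = 2π × 1123/60 = 117.6 rad/s
τ = P/ω = 5680/117.6 = 48.3 N·m

48.3 N·m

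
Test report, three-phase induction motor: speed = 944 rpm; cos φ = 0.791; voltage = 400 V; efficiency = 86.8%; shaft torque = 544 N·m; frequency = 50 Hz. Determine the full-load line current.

113 A

ω = 2π×944/60 = 98.86 rad/s; P_out = τω = 544 × 98.86 = 53780 W
P_in = P_out / η = 53780 / 0.868 = 61959 W
I_L = P_in / (√3·V_L·cosφ) = 61959 / (1.732 × 400 × 0.791) = 113 A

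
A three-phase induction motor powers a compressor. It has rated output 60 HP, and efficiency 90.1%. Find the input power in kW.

49.7 kW

P_out = 60 × 746 = 44760 W
P_in = P_out/η = 44760/0.901 = 49678 W = 49.7 kW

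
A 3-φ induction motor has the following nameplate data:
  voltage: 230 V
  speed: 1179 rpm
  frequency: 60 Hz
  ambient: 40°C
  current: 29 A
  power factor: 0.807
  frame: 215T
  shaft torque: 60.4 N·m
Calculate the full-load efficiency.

80.0 %

ω = 2π × 1179/60 = 123.5 rad/s; P_out = τω = 60.4 × 123.5 = 7459 W
P_in = √3·V_L·I_L·cosφ = 1.732 × 230 × 29 × 0.807 = 9323 W
η = P_out / P_in = 7459 / 9323 = 0.800 = 80.0%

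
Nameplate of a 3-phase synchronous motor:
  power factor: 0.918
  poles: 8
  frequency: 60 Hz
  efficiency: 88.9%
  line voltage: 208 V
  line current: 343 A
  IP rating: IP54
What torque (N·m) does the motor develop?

1070 N·m

P_in = √3·V·I·cosφ = 1.732 × 208 × 343 × 0.918 = 113435 W
P_out = η·P_in = 0.889 × 113435 = 100844 W
n = n_s = 120×60/8 = 900 rpm (synchronous)
ω = 2π×900/60 = 94.25 rad/s
τ = P_out/ω = 100844/94.25 = 1070 N·m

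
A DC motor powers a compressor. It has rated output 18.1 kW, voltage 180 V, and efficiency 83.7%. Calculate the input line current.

P_out = 18.1 kW = 18100 W
P_in = P_out / η = 18100 / 0.837 = 21625 W
I = P_in / V = 21625 / 180 = 120 A

120 A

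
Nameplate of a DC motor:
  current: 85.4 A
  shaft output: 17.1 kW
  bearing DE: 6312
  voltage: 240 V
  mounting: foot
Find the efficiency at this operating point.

83.4 %

P_out = 17.1 kW = 17100 W
P_in = V·I = 240 × 85.4 = 20496 W
η = P_out / P_in = 17100 / 20496 = 0.834 = 83.4%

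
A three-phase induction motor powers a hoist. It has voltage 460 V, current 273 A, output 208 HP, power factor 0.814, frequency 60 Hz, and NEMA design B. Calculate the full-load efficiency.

87.6 %

P_out = 208 × 746 = 155168 W
P_in = √3·V_L·I_L·cosφ = 1.732 × 460 × 273 × 0.814 = 177049 W
η = P_out / P_in = 155168 / 177049 = 0.876 = 87.6%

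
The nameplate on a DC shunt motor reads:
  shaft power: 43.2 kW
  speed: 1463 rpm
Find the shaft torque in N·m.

282 N·m

ω = 2π × 1463/60 = 153.2 rad/s
τ = P/ω = 43200/153.2 = 282 N·m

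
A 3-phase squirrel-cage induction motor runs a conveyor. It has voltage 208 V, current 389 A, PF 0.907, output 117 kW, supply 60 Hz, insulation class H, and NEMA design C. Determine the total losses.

P_in = √3·V·I·cosφ = 1.732×208×389×0.907 = 127107 W
P_out = 117000 W
Losses = P_in − P_out = 127107 − 117000 = 10107 W

10.1 kW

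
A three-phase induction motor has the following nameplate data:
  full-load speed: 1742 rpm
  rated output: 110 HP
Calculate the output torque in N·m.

450 N·m

P_out = 110 × 746 = 82060 W
ω = 2π × 1742/60 = 182.4 rad/s
τ = P_out/ω = 82060/182.4 = 450 N·m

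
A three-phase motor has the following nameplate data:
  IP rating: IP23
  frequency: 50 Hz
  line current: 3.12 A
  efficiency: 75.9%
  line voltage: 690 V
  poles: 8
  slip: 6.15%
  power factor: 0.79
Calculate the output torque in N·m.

30.3 N·m

P_in = √3·V·I·cosφ = 1.732 × 690 × 3.12 × 0.79 = 2946 W
P_out = η·P_in = 0.759 × 2946 = 2236 W
n_s = 120×50/8 = 750 rpm; n = 750×(1−0.0615) = 704 rpm
ω = 2π×704/60 = 73.72 rad/s
τ = P_out/ω = 2236/73.72 = 30.3 N·m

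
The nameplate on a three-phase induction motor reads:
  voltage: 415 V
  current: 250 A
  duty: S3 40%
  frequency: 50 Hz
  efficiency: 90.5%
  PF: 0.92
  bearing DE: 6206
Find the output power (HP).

P_in = √3·V·I·cosφ = 1.732 × 415 × 250 × 0.92 = 165319 W
P_out = η·P_in = 0.905 × 165319 = 149614 W
= 149614/746 = 201 HP

201 HP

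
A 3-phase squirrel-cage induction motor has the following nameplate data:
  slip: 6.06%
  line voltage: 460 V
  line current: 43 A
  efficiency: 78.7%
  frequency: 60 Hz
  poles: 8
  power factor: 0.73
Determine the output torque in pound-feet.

P_in = √3·V·I·cosφ = 1.732 × 460 × 43 × 0.73 = 25009 W
P_out = η·P_in = 0.787 × 25009 = 19682 W
n_s = 120×60/8 = 900 rpm; n = 900×(1−0.0606) = 845 rpm
ω = 2π×845/60 = 88.49 rad/s
τ = P_out/ω = 19682/88.49 = 222.4 N·m
In lb·ft: 222.4/1.356 = 164 lb·ft

164 lb·ft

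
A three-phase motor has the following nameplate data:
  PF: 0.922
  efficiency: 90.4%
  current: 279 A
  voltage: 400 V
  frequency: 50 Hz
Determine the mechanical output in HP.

P_in = √3·V·I·cosφ = 1.732 × 400 × 279 × 0.922 = 178214 W
P_out = η·P_in = 0.904 × 178214 = 161105 W
= 161105/746 = 216 HP

216 HP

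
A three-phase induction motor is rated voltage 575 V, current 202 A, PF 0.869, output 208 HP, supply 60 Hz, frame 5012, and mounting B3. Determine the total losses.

19.7 kW

P_in = √3·V·I·cosφ = 1.732×575×202×0.869 = 174818 W
P_out = 208×746 = 155168 W
Losses = P_in − P_out = 174818 − 155168 = 19650 W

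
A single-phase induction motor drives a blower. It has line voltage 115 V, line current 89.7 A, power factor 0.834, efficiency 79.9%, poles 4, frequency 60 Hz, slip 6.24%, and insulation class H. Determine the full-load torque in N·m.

P_in = V·I·cosφ = 115 × 89.7 × 0.834 = 8603 W
P_out = η·P_in = 0.799 × 8603 = 6874 W
n_s = 120×60/4 = 1800 rpm; n = 1800×(1−0.0624) = 1688 rpm
ω = 2π×1688/60 = 176.8 rad/s
τ = P_out/ω = 6874/176.8 = 38.9 N·m

38.9 N·m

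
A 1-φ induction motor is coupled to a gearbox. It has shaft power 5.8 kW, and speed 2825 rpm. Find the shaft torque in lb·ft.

14.5 lb·ft

ω = 2π × 2825/60 = 295.8 rad/s
τ = P/ω = 5800/295.8 = 19.61 N·m
In lb·ft: 19.61/1.356 = 14.5 lb·ft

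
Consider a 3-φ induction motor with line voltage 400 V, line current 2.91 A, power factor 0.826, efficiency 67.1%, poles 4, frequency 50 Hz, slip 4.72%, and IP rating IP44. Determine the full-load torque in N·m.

7.47 N·m

P_in = √3·V·I·cosφ = 1.732 × 400 × 2.91 × 0.826 = 1665 W
P_out = η·P_in = 0.671 × 1665 = 1117 W
n_s = 120×50/4 = 1500 rpm; n = 1500×(1−0.0472) = 1429 rpm
ω = 2π×1429/60 = 149.6 rad/s
τ = P_out/ω = 1117/149.6 = 7.47 N·m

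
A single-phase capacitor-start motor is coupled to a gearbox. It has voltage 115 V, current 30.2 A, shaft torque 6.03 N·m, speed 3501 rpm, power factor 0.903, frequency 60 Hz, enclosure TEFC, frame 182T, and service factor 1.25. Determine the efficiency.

70.5 %

ω = 2π × 3501/60 = 366.6 rad/s; P_out = τω = 6.03 × 366.6 = 2211 W
P_in = V·I·cosφ = 115 × 30.2 × 0.903 = 3136 W
η = P_out / P_in = 2211 / 3136 = 0.705 = 70.5%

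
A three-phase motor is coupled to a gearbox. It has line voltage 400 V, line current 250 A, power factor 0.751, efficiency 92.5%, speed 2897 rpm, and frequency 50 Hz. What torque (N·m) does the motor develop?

P_in = √3·V·I·cosφ = 1.732 × 400 × 250 × 0.751 = 130073 W
P_out = η·P_in = 0.925 × 130073 = 120318 W
n = 2897 rpm
ω = 2π×2897/60 = 303.4 rad/s
τ = P_out/ω = 120318/303.4 = 397 N·m

397 N·m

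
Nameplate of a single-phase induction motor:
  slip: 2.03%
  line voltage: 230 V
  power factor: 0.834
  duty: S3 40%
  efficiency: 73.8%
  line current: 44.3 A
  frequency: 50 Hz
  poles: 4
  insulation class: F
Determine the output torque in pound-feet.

P_in = V·I·cosφ = 230 × 44.3 × 0.834 = 8498 W
P_out = η·P_in = 0.738 × 8498 = 6272 W
n_s = 120×50/4 = 1500 rpm; n = 1500×(1−0.0203) = 1470 rpm
ω = 2π×1470/60 = 153.9 rad/s
τ = P_out/ω = 6272/153.9 = 40.75 N·m
In lb·ft: 40.75/1.356 = 30.1 lb·ft

30.1 lb·ft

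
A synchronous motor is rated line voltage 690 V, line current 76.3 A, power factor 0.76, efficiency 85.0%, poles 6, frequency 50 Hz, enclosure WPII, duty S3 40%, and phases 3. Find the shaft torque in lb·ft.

415 lb·ft

P_in = √3·V·I·cosφ = 1.732 × 690 × 76.3 × 0.76 = 69300 W
P_out = η·P_in = 0.85 × 69300 = 58905 W
n = n_s = 120×50/6 = 1000 rpm (synchronous)
ω = 2π×1000/60 = 104.7 rad/s
τ = P_out/ω = 58905/104.7 = 562.6 N·m
In lb·ft: 562.6/1.356 = 415 lb·ft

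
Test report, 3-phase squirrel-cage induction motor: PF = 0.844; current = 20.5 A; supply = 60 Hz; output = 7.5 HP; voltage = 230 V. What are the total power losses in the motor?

1300 W

P_in = √3·V·I·cosφ = 1.732×230×20.5×0.844 = 6892 W
P_out = 7.5×746 = 5595 W
Losses = P_in − P_out = 6892 − 5595 = 1297 W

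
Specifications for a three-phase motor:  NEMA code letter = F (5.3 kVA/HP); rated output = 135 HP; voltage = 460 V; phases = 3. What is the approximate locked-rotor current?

898 A

S_LR = 5.3 × 135 = 715.5 kVA
I_LR = S_LR/(√3·V_L) = 715500/(1.732×460) = 898 A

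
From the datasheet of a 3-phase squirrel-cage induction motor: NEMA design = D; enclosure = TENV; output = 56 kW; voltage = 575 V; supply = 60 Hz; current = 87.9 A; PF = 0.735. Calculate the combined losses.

P_in = √3·V·I·cosφ = 1.732×575×87.9×0.735 = 64342 W
P_out = 56000 W
Losses = P_in − P_out = 64342 − 56000 = 8342 W

8340 W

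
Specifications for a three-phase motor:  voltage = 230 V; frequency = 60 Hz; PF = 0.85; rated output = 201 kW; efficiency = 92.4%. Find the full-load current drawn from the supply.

642 A

P_out = 201 kW = 201000 W
P_in = P_out / η = 201000 / 0.924 = 217532 W
I_L = P_in / (√3·V_L·cosφ) = 217532 / (1.732 × 230 × 0.85) = 642 A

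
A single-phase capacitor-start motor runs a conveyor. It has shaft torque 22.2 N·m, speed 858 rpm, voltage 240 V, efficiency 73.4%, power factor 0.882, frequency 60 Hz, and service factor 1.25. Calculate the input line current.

12.8 A

ω = 2π×858/60 = 89.85 rad/s; P_out = τω = 22.2 × 89.85 = 1995 W
P_in = P_out / η = 1995 / 0.734 = 2718 W
I = P_in / (V·cosφ) = 2718 / (240 × 0.882) = 12.8 A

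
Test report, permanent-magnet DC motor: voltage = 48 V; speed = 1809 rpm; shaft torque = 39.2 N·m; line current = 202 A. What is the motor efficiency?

ω = 2π × 1809/60 = 189.4 rad/s; P_out = τω = 39.2 × 189.4 = 7424 W
P_in = V·I = 48 × 202 = 9696 W
η = P_out / P_in = 7424 / 9696 = 0.766 = 76.6%

76.6 %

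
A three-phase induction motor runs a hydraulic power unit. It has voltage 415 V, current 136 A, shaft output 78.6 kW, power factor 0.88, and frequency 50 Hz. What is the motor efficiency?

P_out = 78.6 kW = 78600 W
P_in = √3·V_L·I_L·cosφ = 1.732 × 415 × 136 × 0.88 = 86024 W
η = P_out / P_in = 78600 / 86024 = 0.914 = 91.4%

91.4 %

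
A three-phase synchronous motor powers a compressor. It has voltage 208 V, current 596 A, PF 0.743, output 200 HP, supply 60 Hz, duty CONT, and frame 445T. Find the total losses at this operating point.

10.3 kW

P_in = √3·V·I·cosφ = 1.732×208×596×0.743 = 159531 W
P_out = 200×746 = 149200 W
Losses = P_in − P_out = 159531 − 149200 = 10331 W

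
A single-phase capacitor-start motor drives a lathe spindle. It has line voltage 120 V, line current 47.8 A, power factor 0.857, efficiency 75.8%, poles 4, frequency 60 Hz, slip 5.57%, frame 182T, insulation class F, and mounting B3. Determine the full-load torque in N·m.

P_in = V·I·cosφ = 120 × 47.8 × 0.857 = 4916 W
P_out = η·P_in = 0.758 × 4916 = 3726 W
n_s = 120×60/4 = 1800 rpm; n = 1800×(1−0.0557) = 1700 rpm
ω = 2π×1700/60 = 178 rad/s
τ = P_out/ω = 3726/178 = 20.9 N·m

20.9 N·m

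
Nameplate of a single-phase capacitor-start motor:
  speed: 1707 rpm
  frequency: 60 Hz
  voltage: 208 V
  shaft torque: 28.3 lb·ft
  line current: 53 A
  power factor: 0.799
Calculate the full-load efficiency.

77.9 %

τ = 28.3 lb·ft × 1.356 = 38.37 N·m
ω = 2π × 1707/60 = 178.8 rad/s; P_out = τω = 38.37 × 178.8 = 6861 W
P_in = V·I·cosφ = 208 × 53 × 0.799 = 8808 W
η = P_out / P_in = 6861 / 8808 = 0.779 = 77.9%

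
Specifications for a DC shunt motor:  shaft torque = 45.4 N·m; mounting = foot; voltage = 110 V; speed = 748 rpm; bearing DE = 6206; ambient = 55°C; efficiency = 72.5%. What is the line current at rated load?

44.6 A

ω = 2π×748/60 = 78.33 rad/s; P_out = τω = 45.4 × 78.33 = 3556 W
P_in = P_out / η = 3556 / 0.725 = 4905 W
I = P_in / V = 4905 / 110 = 44.6 A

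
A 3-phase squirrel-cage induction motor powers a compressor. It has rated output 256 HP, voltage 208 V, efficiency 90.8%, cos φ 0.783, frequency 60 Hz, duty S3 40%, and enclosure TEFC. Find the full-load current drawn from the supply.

746 A

P_out = 256 × 746 = 190976 W
P_in = P_out / η = 190976 / 0.908 = 210326 W
I_L = P_in / (√3·V_L·cosφ) = 210326 / (1.732 × 208 × 0.783) = 746 A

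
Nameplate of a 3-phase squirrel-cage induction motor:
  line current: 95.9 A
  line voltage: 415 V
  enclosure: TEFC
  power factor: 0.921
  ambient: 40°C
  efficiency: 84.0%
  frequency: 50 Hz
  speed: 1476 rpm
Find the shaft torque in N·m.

P_in = √3·V·I·cosφ = 1.732 × 415 × 95.9 × 0.921 = 63485 W
P_out = η·P_in = 0.84 × 63485 = 53327 W
n = 1476 rpm
ω = 2π×1476/60 = 154.6 rad/s
τ = P_out/ω = 53327/154.6 = 345 N·m

345 N·m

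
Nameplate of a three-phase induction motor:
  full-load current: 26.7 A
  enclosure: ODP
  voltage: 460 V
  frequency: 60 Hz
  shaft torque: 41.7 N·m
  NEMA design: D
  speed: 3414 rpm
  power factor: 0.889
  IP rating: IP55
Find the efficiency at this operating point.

ω = 2π × 3414/60 = 357.5 rad/s; P_out = τω = 41.7 × 357.5 = 14908 W
P_in = √3·V_L·I_L·cosφ = 1.732 × 460 × 26.7 × 0.889 = 18911 W
η = P_out / P_in = 14908 / 18911 = 0.788 = 78.8%

78.8 %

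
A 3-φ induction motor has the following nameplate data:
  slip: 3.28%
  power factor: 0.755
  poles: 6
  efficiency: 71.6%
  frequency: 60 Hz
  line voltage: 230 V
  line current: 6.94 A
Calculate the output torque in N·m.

P_in = √3·V·I·cosφ = 1.732 × 230 × 6.94 × 0.755 = 2087 W
P_out = η·P_in = 0.716 × 2087 = 1494 W
n_s = 120×60/6 = 1200 rpm; n = 1200×(1−0.0328) = 1161 rpm
ω = 2π×1161/60 = 121.6 rad/s
τ = P_out/ω = 1494/121.6 = 12.3 N·m

12.3 N·m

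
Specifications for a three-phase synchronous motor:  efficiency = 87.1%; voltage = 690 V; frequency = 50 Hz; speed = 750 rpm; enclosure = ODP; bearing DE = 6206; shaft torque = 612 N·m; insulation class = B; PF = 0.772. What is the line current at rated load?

ω = 2π×750/60 = 78.54 rad/s; P_out = τω = 612 × 78.54 = 48066 W
P_in = P_out / η = 48066 / 0.871 = 55185 W
I_L = P_in / (√3·V_L·cosφ) = 55185 / (1.732 × 690 × 0.772) = 59.8 A

59.8 A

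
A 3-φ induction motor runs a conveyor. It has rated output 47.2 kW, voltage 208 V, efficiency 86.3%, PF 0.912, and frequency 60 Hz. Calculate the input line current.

166 A

P_out = 47.2 kW = 47200 W
P_in = P_out / η = 47200 / 0.863 = 54693 W
I_L = P_in / (√3·V_L·cosφ) = 54693 / (1.732 × 208 × 0.912) = 166 A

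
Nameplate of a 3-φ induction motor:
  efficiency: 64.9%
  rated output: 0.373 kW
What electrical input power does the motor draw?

P_out = 373 W
P_in = P_out/η = 373/0.649 = 575 W = 0.575 kW

0.575 kW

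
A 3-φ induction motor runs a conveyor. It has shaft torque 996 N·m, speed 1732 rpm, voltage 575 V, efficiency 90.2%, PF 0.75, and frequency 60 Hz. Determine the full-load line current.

268 A

ω = 2π×1732/60 = 181.4 rad/s; P_out = τω = 996 × 181.4 = 180674 W
P_in = P_out / η = 180674 / 0.902 = 200304 W
I_L = P_in / (√3·V_L·cosφ) = 200304 / (1.732 × 575 × 0.75) = 268 A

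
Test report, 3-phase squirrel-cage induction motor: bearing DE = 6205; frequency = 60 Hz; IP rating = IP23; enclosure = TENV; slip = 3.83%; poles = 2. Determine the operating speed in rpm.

3462 rpm

n_s = 120f/p = 120×60/2 = 3600 rpm
n = n_s(1 − s) = 3600 × (1 − 0.0383) = 3462 rpm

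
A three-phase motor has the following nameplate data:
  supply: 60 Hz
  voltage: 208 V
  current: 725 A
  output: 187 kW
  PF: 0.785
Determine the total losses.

18000 W

P_in = √3·V·I·cosφ = 1.732×208×725×0.785 = 205031 W
P_out = 187000 W
Losses = P_in − P_out = 205031 − 187000 = 18031 W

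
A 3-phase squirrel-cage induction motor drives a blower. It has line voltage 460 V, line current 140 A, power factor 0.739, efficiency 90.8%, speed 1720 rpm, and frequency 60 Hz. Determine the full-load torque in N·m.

416 N·m

P_in = √3·V·I·cosφ = 1.732 × 460 × 140 × 0.739 = 82429 W
P_out = η·P_in = 0.908 × 82429 = 74846 W
n = 1720 rpm
ω = 2π×1720/60 = 180.1 rad/s
τ = P_out/ω = 74846/180.1 = 416 N·m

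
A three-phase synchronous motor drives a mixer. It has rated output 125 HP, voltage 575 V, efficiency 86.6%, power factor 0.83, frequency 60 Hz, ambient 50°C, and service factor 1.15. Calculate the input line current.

130 A

P_out = 125 × 746 = 93250 W
P_in = P_out / η = 93250 / 0.866 = 107679 W
I_L = P_in / (√3·V_L·cosφ) = 107679 / (1.732 × 575 × 0.83) = 130 A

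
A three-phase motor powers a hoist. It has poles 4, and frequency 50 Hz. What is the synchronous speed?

n_s = 120f/p = 120×50/4 = 1500 rpm

1500 rpm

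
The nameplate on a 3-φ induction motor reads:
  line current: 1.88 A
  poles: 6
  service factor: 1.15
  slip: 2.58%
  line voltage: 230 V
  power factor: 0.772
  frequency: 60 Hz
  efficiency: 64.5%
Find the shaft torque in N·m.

P_in = √3·V·I·cosφ = 1.732 × 230 × 1.88 × 0.772 = 578 W
P_out = η·P_in = 0.645 × 578 = 373 W
n_s = 120×60/6 = 1200 rpm; n = 1200×(1−0.0258) = 1169 rpm
ω = 2π×1169/60 = 122.4 rad/s
τ = P_out/ω = 373/122.4 = 3.05 N·m

3.05 N·m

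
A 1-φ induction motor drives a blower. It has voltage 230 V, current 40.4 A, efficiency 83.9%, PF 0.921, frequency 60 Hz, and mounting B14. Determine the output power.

P_in = V·I·cosφ = 230 × 40.4 × 0.921 = 8558 W
P_out = η·P_in = 0.839 × 8558 = 7180 W

7.18 kW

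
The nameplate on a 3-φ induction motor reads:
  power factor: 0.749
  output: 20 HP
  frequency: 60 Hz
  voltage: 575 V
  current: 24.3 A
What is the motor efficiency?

82.3 %

P_out = 20 × 746 = 14920 W
P_in = √3·V_L·I_L·cosφ = 1.732 × 575 × 24.3 × 0.749 = 18126 W
η = P_out / P_in = 14920 / 18126 = 0.823 = 82.3%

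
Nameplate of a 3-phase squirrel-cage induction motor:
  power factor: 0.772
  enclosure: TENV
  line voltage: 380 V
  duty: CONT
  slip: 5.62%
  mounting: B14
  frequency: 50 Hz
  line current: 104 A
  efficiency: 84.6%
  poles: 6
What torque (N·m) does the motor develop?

P_in = √3·V·I·cosφ = 1.732 × 380 × 104 × 0.772 = 52842 W
P_out = η·P_in = 0.846 × 52842 = 44704 W
n_s = 120×50/6 = 1000 rpm; n = 1000×(1−0.0562) = 944 rpm
ω = 2π×944/60 = 98.86 rad/s
τ = P_out/ω = 44704/98.86 = 452 N·m

452 N·m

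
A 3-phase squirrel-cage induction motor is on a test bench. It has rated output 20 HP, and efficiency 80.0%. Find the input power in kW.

P_out = 20 × 746 = 14920 W
P_in = P_out/η = 14920/0.8 = 18650 W = 18.7 kW

18.7 kW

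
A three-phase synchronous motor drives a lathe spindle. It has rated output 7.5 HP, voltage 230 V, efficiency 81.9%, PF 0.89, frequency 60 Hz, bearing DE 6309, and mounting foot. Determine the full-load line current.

P_out = 7.5 × 746 = 5595 W
P_in = P_out / η = 5595 / 0.819 = 6832 W
I_L = P_in / (√3·V_L·cosφ) = 6832 / (1.732 × 230 × 0.89) = 19.3 A

19.3 A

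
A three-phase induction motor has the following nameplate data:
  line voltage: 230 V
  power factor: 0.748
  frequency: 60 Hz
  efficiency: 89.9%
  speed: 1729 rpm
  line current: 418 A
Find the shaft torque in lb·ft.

456 lb·ft

P_in = √3·V·I·cosφ = 1.732 × 230 × 418 × 0.748 = 124553 W
P_out = η·P_in = 0.899 × 124553 = 111973 W
n = 1729 rpm
ω = 2π×1729/60 = 181.1 rad/s
τ = P_out/ω = 111973/181.1 = 618.3 N·m
In lb·ft: 618.3/1.356 = 456 lb·ft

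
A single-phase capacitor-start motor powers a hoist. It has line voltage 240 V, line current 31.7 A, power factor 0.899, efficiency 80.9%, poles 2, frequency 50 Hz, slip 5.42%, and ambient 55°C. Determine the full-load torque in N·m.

18.6 N·m

P_in = V·I·cosφ = 240 × 31.7 × 0.899 = 6840 W
P_out = η·P_in = 0.809 × 6840 = 5534 W
n_s = 120×50/2 = 3000 rpm; n = 3000×(1−0.0542) = 2837 rpm
ω = 2π×2837/60 = 297.1 rad/s
τ = P_out/ω = 5534/297.1 = 18.6 N·m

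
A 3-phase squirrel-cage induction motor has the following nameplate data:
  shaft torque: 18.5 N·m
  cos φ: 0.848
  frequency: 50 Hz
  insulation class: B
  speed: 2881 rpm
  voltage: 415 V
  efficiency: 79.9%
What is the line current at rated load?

ω = 2π×2881/60 = 301.7 rad/s; P_out = τω = 18.5 × 301.7 = 5581 W
P_in = P_out / η = 5581 / 0.799 = 6985 W
I_L = P_in / (√3·V_L·cosφ) = 6985 / (1.732 × 415 × 0.848) = 11.5 A

11.5 A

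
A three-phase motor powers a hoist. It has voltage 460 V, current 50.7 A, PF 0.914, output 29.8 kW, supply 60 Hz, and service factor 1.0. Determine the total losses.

P_in = √3·V·I·cosφ = 1.732×460×50.7×0.914 = 36920 W
P_out = 29800 W
Losses = P_in − P_out = 36920 − 29800 = 7120 W

7120 W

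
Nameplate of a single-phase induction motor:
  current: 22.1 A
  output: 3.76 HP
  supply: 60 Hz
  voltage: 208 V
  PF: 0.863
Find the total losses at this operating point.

P_in = V·I·cosφ = 208×22.1×0.863 = 3967 W
P_out = 3.76×746 = 2805 W
Losses = P_in − P_out = 3967 − 2805 = 1162 W

1.16 kW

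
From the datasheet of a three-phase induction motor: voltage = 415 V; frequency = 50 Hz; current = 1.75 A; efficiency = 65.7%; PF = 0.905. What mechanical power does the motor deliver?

0.748 kW

P_in = √3·V·I·cosφ = 1.732 × 415 × 1.75 × 0.905 = 1138 W
P_out = η·P_in = 0.657 × 1138 = 748 W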